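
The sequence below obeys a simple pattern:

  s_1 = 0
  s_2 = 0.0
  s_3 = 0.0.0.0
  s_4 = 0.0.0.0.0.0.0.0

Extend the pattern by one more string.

0.0.0.0.0.0.0.0.0.0.0.0.0.0.0.0

Every step duplicates the string with '.' between the halves.
So the next term is two copies of 0.0.0.0.0.0.0.0 with '.' between the halves.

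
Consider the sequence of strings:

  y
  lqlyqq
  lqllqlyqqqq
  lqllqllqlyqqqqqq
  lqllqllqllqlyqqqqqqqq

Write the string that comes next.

s(k+1) = lql·s(k)·qq, so each term gains lql as a prefix and qq as a suffix.
Applying this once more to lqllqllqllqlyqqqqqqqq:

lqllqllqllqllqlyqqqqqqqqqq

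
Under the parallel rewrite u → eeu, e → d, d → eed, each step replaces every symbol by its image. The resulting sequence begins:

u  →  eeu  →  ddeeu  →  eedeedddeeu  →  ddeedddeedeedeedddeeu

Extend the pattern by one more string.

Rewriting the 21 symbols of ddeedddeedeedeedddeeu one by one yields eed eed d d eed eed eed d d eed d d eed d d eed eed eed d d eeu; concatenated:

eedeedddeedeedeedddeedddeedddeedeedeedddeeu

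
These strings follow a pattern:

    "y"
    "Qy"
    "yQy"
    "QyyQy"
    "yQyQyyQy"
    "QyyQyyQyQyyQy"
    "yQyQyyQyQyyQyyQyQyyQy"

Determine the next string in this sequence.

QyyQyyQyQyyQyyQyQyyQyQyyQyyQyQyyQy

This is a Fibonacci-style word recurrence s(k) = s(k−2)·s(k−1): e.g. y·Qy = yQy.
Continuing: QyyQyyQyQyyQy · yQyQyyQyQyyQyyQyQyyQy gives term 8.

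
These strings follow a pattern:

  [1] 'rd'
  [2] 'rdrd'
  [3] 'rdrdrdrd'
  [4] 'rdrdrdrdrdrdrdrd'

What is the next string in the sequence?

Each string is two copies of the previous one concatenated.
One more doubling of rdrdrdrdrdrdrdrd gives the answer.

rdrdrdrdrdrdrdrdrdrdrdrdrdrdrdrd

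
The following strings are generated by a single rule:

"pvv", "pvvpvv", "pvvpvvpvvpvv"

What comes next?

Each string is two copies of the previous one concatenated.
Doubling pvvpvvpvvpvv:

pvvpvvpvvpvvpvvpvvpvvpvv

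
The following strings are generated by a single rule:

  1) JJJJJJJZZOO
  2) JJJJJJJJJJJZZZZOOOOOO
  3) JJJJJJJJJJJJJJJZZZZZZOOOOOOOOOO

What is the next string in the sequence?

Reading off run lengths: J runs 7, 11, 15; Z runs 2, 4, 6; O runs 2, 6, 10 — each is linear in n (n = 1, 2, …).
For the next term, n = 4, so the run lengths are 19, 8, 14.

JJJJJJJJJJJJJJJJJJJZZZZZZZZOOOOOOOOOOOOOO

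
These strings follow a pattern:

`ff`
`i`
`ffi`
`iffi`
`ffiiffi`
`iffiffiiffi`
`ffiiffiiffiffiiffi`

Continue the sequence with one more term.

iffiffiiffiffiiffiiffiffiiffi

This is a Fibonacci-style word recurrence s(k) = s(k−2)·s(k−1): e.g. ff·i = ffi.
The next term joins iffiffiiffi and ffiiffiiffiffiiffi.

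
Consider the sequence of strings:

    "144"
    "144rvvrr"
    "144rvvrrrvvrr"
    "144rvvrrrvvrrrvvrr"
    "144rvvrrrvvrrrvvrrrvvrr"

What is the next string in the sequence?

The strings grow by a fixed suffix rvvrr each time.
So the next term is 144rvvrrrvvrrrvvrrrvvrr·rvvrr.

144rvvrrrvvrrrvvrrrvvrrrvvrr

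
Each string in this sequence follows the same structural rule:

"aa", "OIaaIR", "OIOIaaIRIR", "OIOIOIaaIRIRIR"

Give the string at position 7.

OIOIOIOIOIOIaaIRIRIRIRIRIR

Every step adds OI to the front and IR to the end of the previous string.
From OIOIOIaaIRIRIR, 3 further steps: OIOIOIaaIRIRIR → OIOIOIOIaaIRIRIRIR → OIOIOIOIOIaaIRIRIRIRIR → (answer).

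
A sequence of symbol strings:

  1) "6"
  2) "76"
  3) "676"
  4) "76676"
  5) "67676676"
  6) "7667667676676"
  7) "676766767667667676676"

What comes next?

7667667676676676766767667667676676

This is a Fibonacci-style word recurrence s(k) = s(k−2)·s(k−1): e.g. 6·76 = 676.
Continuing: 7667667676676 · 676766767667667676676 gives term 8.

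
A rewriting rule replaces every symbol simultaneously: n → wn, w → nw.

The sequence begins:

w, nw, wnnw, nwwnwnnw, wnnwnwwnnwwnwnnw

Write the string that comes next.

Rewriting the 16 symbols of wnnwnwwnnwwnwnnw one by one yields nw wn wn nw wn nw nw wn wn nw nw wn nw wn wn nw; concatenated:

nwwnwnnwwnnwnwwnwnnwnwwnnwwnwnnw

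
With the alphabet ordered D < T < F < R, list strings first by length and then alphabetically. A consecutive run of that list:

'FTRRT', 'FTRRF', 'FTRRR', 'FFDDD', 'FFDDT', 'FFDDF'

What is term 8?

Advancing 2 positions from FFDDF through FFDDF → FFDDR reaches term 8.

FFDTD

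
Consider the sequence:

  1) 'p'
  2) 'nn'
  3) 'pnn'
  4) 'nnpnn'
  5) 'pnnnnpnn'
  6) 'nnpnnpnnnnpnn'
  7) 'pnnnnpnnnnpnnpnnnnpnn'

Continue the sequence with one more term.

nnpnnpnnnnpnnpnnnnpnnnnpnnpnnnnpnn

This is a Fibonacci-style word recurrence s(k) = s(k−2)·s(k−1): e.g. p·nn = pnn.
The next term joins nnpnnpnnnnpnn and pnnnnpnnnnpnnpnnnnpnn.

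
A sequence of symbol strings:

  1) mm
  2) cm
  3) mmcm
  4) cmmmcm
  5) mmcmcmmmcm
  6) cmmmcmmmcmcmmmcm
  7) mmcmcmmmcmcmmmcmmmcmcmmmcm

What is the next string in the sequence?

Each term (from the third on) is the two preceding terms concatenated in order: term 3 = mm·cm = mmcm.
The next term joins cmmmcmmmcmcmmmcm and mmcmcmmmcmcmmmcmmmcmcmmmcm.

cmmmcmmmcmcmmmcmmmcmcmmmcmcmmmcmmmcmcmmmcm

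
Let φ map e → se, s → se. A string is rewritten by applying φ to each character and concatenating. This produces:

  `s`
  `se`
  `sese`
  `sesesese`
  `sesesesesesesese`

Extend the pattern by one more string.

Applying the rule to each of the 16 symbols of sesesesesesesese gives the pieces se se se se se se se se se se se se se se se se, which concatenate to the answer.

sesesesesesesesesesesesesesesese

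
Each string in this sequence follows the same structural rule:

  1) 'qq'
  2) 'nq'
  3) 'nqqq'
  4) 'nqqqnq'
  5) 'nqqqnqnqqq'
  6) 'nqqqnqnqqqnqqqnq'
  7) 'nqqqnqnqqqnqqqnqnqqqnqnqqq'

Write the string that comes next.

nqqqnqnqqqnqqqnqnqqqnqnqqqnqqqnqnqqqnqqqnq

Each term (from the third on) is the previous term followed by the one before it: term 3 = nq·qq = nqqq.
The next term joins nqqqnqnqqqnqqqnqnqqqnqnqqq and nqqqnqnqqqnqqqnq.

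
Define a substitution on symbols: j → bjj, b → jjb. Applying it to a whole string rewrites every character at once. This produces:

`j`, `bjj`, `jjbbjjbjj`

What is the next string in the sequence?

Expanding jjbbjjbjj: j→bjj, j→bjj, b→jjb, b→jjb, j→bjj, j→bjj, b→jjb, j→bjj, j→bjj. Concatenated: bjj bjj jjb jjb bjj bjj jjb bjj bjj.

bjjbjjjjbjjbbjjbjjjjbbjjbjj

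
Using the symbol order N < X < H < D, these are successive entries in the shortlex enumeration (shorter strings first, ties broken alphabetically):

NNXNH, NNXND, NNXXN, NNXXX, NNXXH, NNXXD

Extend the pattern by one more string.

Find the rightmost character of NNXXD below D, bump it to the next letter, and reset everything to its right to N.

NNXHN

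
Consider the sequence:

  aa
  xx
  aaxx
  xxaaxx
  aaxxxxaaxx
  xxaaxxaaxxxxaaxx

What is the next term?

aaxxxxaaxxxxaaxxaaxxxxaaxx

This is a Fibonacci-style word recurrence s(k) = s(k−2)·s(k−1): e.g. aa·xx = aaxx.
The next term joins aaxxxxaaxx and xxaaxxaaxxxxaaxx.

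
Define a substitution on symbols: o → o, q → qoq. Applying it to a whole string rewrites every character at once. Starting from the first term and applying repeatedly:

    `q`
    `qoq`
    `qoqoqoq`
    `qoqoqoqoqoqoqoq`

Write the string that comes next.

Applying the rule to each of the 15 symbols of qoqoqoqoqoqoqoq gives the pieces qoq o qoq o qoq o qoq o qoq o qoq o qoq o qoq, which concatenate to the answer.

qoqoqoqoqoqoqoqoqoqoqoqoqoqoqoq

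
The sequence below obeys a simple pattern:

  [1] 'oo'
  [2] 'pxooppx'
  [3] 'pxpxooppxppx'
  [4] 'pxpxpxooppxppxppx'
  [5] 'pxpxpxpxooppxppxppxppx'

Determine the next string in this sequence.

pxpxpxpxpxooppxppxppxppxppx

Each term wraps the previous one in px on the left and ppx on the right.
One more step from pxpxpxpxooppxppxppxppx gives the answer.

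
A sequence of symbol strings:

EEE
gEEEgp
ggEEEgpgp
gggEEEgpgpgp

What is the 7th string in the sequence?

s(k+1) = g·s(k)·gp, so each term gains g as a prefix and gp as a suffix.
From gggEEEgpgpgp, 3 further steps: gggEEEgpgpgp → ggggEEEgpgpgpgp → gggggEEEgpgpgpgpgp → (answer).

ggggggEEEgpgpgpgpgpgp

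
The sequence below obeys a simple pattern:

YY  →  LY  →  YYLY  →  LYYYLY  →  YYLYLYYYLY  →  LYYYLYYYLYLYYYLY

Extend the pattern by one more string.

Each term (from the third on) is the two preceding terms concatenated in order: term 3 = YY·LY = YYLY.
So term 7 is YYLYLYYYLY·LYYYLYYYLYLYYYLY.

YYLYLYYYLYLYYYLYYYLYLYYYLY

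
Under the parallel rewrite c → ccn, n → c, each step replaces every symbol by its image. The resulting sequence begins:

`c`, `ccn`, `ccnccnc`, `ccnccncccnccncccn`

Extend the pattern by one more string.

Applying the rule to each of the 17 symbols of ccnccncccnccncccn gives the pieces ccn ccn c ccn ccn c ccn ccn ccn c ccn ccn c ccn ccn ccn c, which concatenate to the answer.

ccnccncccnccncccnccnccncccnccncccnccnccnc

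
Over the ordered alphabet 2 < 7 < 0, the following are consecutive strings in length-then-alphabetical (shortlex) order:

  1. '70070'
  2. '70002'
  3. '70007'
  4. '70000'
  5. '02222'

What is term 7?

02220

Advancing 2 positions from 02222 through 02222 → 02227 reaches term 7.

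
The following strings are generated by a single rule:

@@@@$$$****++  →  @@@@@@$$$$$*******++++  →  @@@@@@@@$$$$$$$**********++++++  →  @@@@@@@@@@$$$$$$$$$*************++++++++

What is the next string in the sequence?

Reading off run lengths: @ runs 4, 6, 8, 10; $ runs 3, 5, 7, 9; * runs 4, 7, 10, 13; + runs 2, 4, 6, 8 — each is linear in n (n = 1, 2, …).
Setting n = 5 gives 12, 11, 16, 10 characters in each block.

@@@@@@@@@@@@$$$$$$$$$$$****************++++++++++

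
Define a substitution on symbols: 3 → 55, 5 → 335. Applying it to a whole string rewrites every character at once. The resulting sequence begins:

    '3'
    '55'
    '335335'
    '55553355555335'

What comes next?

φ(55553355555335) expands symbol-by-symbol to 335 335 335 335 55 55 335 335 335 335 335 55 55 335; joining the 14 pieces gives the next term.

33533533533555553353353353353355555335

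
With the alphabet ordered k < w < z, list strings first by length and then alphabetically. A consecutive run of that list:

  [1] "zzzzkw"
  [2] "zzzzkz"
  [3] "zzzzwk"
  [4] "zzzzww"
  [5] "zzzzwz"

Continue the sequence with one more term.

zzzzzk

The successor of zzzzwz increments the rightmost position that isn't already z and resets every position after it to k.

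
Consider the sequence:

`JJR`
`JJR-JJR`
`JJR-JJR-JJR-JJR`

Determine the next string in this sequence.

s(k+1) = s(k)·-·s(k) — each term doubles the last with '-' between the halves.
Doubling JJR-JJR-JJR-JJR with '-' between the halves:

JJR-JJR-JJR-JJR-JJR-JJR-JJR-JJR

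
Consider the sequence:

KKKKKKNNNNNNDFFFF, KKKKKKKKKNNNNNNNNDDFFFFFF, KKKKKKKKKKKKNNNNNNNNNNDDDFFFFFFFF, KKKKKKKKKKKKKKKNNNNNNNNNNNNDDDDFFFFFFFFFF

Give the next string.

KKKKKKKKKKKKKKKKKKNNNNNNNNNNNNNNDDDDDFFFFFFFFFFFF

Term n consists of 3n K's, followed by 2n+2 N's, followed by n-1 D's, followed by 2n F's, where the shown terms are n = 2, 3, 4, 5.
For the next term, n = 6, so the run lengths are 18, 14, 5, 12.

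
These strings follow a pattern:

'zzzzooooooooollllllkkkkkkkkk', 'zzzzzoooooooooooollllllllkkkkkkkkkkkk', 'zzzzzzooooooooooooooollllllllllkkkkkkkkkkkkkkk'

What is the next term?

Reading off run lengths: z runs 4, 5, 6; o runs 9, 12, 15; l runs 6, 8, 10; k runs 9, 12, 15 — each is linear in n, where the shown terms are n = 3, 4, 5.
At n = 6 the blocks have lengths 7, 18, 12, 18.

zzzzzzzoooooooooooooooooollllllllllllkkkkkkkkkkkkkkkkkk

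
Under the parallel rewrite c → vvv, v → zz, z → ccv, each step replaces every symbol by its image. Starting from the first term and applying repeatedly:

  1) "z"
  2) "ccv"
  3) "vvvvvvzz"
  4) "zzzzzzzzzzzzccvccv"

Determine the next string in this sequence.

Applying the rule to each of the 18 symbols of zzzzzzzzzzzzccvccv gives the pieces ccv ccv ccv ccv ccv ccv ccv ccv ccv ccv ccv ccv vvv vvv zz vvv vvv zz, which concatenate to the answer.

ccvccvccvccvccvccvccvccvccvccvccvccvvvvvvvzzvvvvvvzz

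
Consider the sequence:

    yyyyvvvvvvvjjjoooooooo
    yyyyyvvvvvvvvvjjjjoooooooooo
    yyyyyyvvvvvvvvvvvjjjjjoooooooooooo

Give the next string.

Reading off run lengths: y runs 4, 5, 6; v runs 7, 9, 11; j runs 3, 4, 5; o runs 8, 10, 12 — each is linear in n, where the shown terms are n = 3, 4, 5.
For the next term, n = 6, so the run lengths are 7, 13, 6, 14.

yyyyyyyvvvvvvvvvvvvvjjjjjjoooooooooooooo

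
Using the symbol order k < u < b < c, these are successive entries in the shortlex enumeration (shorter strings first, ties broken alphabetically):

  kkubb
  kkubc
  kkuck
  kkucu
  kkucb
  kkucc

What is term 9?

Stepping forward 3 times from kkucc: kkucc → kkbkk → kkbku, then the target.

kkbkb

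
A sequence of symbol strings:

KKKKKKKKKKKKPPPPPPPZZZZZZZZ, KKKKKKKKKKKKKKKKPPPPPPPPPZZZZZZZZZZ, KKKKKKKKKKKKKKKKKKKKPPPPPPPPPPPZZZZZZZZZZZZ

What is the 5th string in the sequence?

KKKKKKKKKKKKKKKKKKKKKKKKKKKKPPPPPPPPPPPPPPPZZZZZZZZZZZZZZZZ

Term n consists of 4n K's, followed by 2n+1 P's, followed by 2n+2 Z's, where the shown terms are n = 3, 4, 5.
For term 5, n = 7, so the run lengths are 28, 15, 16.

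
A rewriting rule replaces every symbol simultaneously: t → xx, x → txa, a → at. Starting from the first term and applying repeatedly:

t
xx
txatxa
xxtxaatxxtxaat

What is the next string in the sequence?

txatxaxxtxaatatxxtxatxaxxtxaatatxx

Replace each of the 14 characters of xxtxaatxxtxaat in place — txa txa xx txa at at xx txa txa xx txa at at xx — and concatenate.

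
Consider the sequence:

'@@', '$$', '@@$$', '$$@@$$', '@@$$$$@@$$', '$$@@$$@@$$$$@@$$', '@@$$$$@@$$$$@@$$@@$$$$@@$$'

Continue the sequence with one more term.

$$@@$$@@$$$$@@$$@@$$$$@@$$$$@@$$@@$$$$@@$$

This is a Fibonacci-style word recurrence s(k) = s(k−2)·s(k−1): e.g. @@·$$ = @@$$.
The next term joins $$@@$$@@$$$$@@$$ and @@$$$$@@$$$$@@$$@@$$$$@@$$.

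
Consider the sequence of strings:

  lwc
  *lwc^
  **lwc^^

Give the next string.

Every step adds * to the front and ^ to the end of the previous string.
Applying this once more to **lwc^^:

***lwc^^^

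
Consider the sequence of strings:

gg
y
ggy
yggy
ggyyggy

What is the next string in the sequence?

This is a Fibonacci-style word recurrence s(k) = s(k−2)·s(k−1): e.g. gg·y = ggy.
So term 6 is yggy·ggyyggy.

yggyggyyggy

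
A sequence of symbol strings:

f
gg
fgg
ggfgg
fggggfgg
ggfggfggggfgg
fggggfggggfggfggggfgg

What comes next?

From term 3 onward, concatenate the second-to-last term with the last: f·gg = fgg, gg·fgg = ggfgg, …
The next term joins ggfggfggggfgg and fggggfggggfggfggggfgg.

ggfggfggggfggfggggfggggfggfggggfgg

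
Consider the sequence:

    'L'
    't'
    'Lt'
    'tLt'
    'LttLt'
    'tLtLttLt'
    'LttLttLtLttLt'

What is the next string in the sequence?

Each term (from the third on) is the two preceding terms concatenated in order: term 3 = L·t = Lt.
The next term joins tLtLttLt and LttLttLtLttLt.

tLtLttLtLttLttLtLttLt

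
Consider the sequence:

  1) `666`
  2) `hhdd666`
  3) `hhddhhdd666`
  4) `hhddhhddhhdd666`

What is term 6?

hhddhhddhhddhhddhhdd666

The strings grow by a fixed prefix hhdd each time.
From hhddhhddhhdd666, 2 further steps: hhddhhddhhdd666 → hhddhhddhhddhhdd666 → (answer).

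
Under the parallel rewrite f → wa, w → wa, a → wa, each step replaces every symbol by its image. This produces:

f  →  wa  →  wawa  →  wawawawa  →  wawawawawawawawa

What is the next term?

Applying the rule to each of the 16 symbols of wawawawawawawawa gives the pieces wa wa wa wa wa wa wa wa wa wa wa wa wa wa wa wa, which concatenate to the answer.

wawawawawawawawawawawawawawawawa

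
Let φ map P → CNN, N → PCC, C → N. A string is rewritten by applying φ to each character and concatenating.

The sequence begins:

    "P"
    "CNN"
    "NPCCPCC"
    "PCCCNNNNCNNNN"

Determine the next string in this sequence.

CNNNNNPCCPCCPCCPCCNPCCPCCPCCPCC

Applying the rule to each of the 13 symbols of PCCCNNNNCNNNN gives the pieces CNN N N N PCC PCC PCC PCC N PCC PCC PCC PCC, which concatenate to the answer.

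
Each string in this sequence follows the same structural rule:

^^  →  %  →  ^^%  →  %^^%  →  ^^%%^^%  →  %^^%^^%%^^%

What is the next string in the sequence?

^^%%^^%%^^%^^%%^^%

Each term (from the third on) is the two preceding terms concatenated in order: term 3 = ^^·% = ^^%.
Continuing: ^^%%^^% · %^^%^^%%^^% gives term 7.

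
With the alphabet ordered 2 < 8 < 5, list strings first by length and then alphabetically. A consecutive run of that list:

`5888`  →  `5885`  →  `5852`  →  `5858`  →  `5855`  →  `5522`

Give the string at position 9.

5582

Continuing the enumeration 3 steps past 5522: 5522 → 5528 → 5525 → (answer).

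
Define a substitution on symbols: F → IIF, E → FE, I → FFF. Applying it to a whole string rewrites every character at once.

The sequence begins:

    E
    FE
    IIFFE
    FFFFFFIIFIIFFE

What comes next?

φ(FFFFFFIIFIIFFE) expands symbol-by-symbol to IIF IIF IIF IIF IIF IIF FFF FFF IIF FFF FFF IIF IIF FE; joining the 14 pieces gives the next term.

IIFIIFIIFIIFIIFIIFFFFFFFIIFFFFFFFIIFIIFFE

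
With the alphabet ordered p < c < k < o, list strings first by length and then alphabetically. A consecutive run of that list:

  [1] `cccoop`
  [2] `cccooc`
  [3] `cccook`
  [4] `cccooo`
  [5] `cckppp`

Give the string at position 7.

Stepping forward 2 times from cckppp: cckppp → cckppc, then the target.

cckppk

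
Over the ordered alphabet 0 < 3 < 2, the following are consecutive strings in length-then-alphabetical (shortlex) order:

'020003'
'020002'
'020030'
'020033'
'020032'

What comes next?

020020

The successor of 020032 increments the rightmost position that isn't already 2 and resets every position after it to 0.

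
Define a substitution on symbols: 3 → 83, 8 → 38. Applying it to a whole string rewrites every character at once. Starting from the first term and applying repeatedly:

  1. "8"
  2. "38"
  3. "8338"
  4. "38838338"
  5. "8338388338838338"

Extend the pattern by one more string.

38838338833838838338388338838338

Replace each of the 16 characters of 8338388338838338 in place — 38 83 83 38 83 38 38 83 83 38 38 83 38 83 83 38 — and concatenate.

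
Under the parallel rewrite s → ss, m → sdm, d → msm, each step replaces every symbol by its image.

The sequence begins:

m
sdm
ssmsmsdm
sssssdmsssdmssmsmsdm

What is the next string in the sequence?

ssssssssssmsmsdmssssssmsmsdmsssssdmsssdmssmsmsdm

φ(sssssdmsssdmssmsmsdm) expands symbol-by-symbol to ss ss ss ss ss msm sdm ss ss ss msm sdm ss ss sdm ss sdm ss msm sdm; joining the 20 pieces gives the next term.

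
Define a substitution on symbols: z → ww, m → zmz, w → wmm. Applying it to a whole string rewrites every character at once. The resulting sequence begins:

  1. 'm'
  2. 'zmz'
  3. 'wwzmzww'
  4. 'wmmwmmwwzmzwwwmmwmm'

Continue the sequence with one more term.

wmmzmzzmzwmmzmzzmzwmmwmmwwzmzwwwmmwmmwmmzmzzmzwmmzmzzmz

Replace each of the 19 characters of wmmwmmwwzmzwwwmmwmm in place — wmm zmz zmz wmm zmz zmz wmm wmm ww zmz ww wmm wmm wmm zmz zmz wmm zmz zmz — and concatenate.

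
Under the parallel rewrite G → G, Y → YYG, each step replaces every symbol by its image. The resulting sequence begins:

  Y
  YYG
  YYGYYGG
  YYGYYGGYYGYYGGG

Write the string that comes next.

Rewriting the 15 symbols of YYGYYGGYYGYYGGG one by one yields YYG YYG G YYG YYG G G YYG YYG G YYG YYG G G G; concatenated:

YYGYYGGYYGYYGGGYYGYYGGYYGYYGGGG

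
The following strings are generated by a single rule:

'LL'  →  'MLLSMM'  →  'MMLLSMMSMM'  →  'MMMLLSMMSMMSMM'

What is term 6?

Each term wraps the previous one in M on the left and SMM on the right.
From MMMLLSMMSMMSMM, 2 further steps: MMMLLSMMSMMSMM → MMMMLLSMMSMMSMMSMM → (answer).

MMMMMLLSMMSMMSMMSMMSMM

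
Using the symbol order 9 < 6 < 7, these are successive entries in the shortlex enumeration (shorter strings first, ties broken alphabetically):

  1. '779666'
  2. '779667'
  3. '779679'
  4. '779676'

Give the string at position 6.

Advancing 2 positions from 779676 through 779676 → 779677 reaches term 6.

779799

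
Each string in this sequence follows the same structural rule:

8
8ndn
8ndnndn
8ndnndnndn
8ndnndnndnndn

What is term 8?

The strings grow by a fixed suffix ndn each time.
From 8ndnndnndnndn, 3 further steps: 8ndnndnndnndn → 8ndnndnndnndnndn → 8ndnndnndnndnndnndn → (answer).

8ndnndnndnndnndnndnndn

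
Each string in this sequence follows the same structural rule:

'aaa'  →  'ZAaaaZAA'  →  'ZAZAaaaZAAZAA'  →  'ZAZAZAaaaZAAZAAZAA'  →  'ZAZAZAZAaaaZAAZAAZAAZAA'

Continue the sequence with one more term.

ZAZAZAZAZAaaaZAAZAAZAAZAAZAA

s(k+1) = ZA·s(k)·ZAA, so each term gains ZA as a prefix and ZAA as a suffix.
So the next term is ZA·ZAZAZAZAaaaZAAZAAZAAZAA·ZAA.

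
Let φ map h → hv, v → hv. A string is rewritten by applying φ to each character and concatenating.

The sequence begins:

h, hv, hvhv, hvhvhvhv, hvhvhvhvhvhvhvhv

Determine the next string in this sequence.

Rewriting the 16 symbols of hvhvhvhvhvhvhvhv one by one yields hv hv hv hv hv hv hv hv hv hv hv hv hv hv hv hv; concatenated:

hvhvhvhvhvhvhvhvhvhvhvhvhvhvhvhv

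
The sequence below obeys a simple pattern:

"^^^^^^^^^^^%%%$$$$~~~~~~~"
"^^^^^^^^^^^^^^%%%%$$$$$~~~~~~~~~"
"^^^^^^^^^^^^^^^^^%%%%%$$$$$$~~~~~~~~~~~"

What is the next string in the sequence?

The n-th term is 3n+2 ^'s then n %'s then n+1 $'s then 2n+1 ~'s, where the shown terms are n = 3, 4, 5.
At n = 6 the blocks have lengths 20, 6, 7, 13.

^^^^^^^^^^^^^^^^^^^^%%%%%%$$$$$$$~~~~~~~~~~~~~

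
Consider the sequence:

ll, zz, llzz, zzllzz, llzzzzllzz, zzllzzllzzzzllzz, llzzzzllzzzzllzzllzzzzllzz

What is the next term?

zzllzzllzzzzllzzllzzzzllzzzzllzzllzzzzllzz

From term 3 onward, concatenate the second-to-last term with the last: ll·zz = llzz, zz·llzz = zzllzz, …
The next term joins zzllzzllzzzzllzz and llzzzzllzzzzllzzllzzzzllzz.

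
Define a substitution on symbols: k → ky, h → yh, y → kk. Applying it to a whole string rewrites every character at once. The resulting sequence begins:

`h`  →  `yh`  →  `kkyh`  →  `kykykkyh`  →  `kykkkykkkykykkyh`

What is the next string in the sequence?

kykkkykykykkkykykykkkykkkykykkyh

Replace each of the 16 characters of kykkkykkkykykkyh in place — ky kk ky ky ky kk ky ky ky kk ky kk ky ky kk yh — and concatenate.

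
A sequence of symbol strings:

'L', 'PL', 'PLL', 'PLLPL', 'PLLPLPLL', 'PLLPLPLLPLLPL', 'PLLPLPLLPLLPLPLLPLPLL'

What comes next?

Each term (from the third on) is the previous term followed by the one before it: term 3 = PL·L = PLL.
Continuing: PLLPLPLLPLLPLPLLPLPLL · PLLPLPLLPLLPL gives term 8.

PLLPLPLLPLLPLPLLPLPLLPLLPLPLLPLLPL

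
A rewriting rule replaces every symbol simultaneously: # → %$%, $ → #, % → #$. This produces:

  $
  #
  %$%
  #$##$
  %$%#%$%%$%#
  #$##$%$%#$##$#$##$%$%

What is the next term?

φ(#$##$%$%#$##$#$##$%$%) expands symbol-by-symbol to %$% # %$% %$% # #$ # #$ %$% # %$% %$% # %$% # %$% %$% # #$ # #$; joining the 21 pieces gives the next term.

%$%#%$%%$%##$##$%$%#%$%%$%#%$%#%$%%$%##$##$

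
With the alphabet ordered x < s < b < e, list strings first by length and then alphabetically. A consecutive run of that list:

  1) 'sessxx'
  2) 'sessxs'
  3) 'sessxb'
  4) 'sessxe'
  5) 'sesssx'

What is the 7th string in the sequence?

Advancing 2 positions from sesssx through sesssx → sessss reaches term 7.

sesssb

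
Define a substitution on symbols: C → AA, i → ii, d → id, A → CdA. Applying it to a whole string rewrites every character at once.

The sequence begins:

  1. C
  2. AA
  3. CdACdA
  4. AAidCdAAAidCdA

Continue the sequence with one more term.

CdACdAiiidAAidCdACdACdAiiidAAidCdA

Replace each of the 14 characters of AAidCdAAAidCdA in place — CdA CdA ii id AA id CdA CdA CdA ii id AA id CdA — and concatenate.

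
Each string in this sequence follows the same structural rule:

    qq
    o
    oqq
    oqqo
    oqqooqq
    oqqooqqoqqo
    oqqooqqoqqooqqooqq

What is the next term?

From term 3 onward, concatenate the last term with the second-to-last: o·qq = oqq, oqq·o = oqqo, …
So term 8 is oqqooqqoqqooqqooqq·oqqooqqoqqo.

oqqooqqoqqooqqooqqoqqooqqoqqo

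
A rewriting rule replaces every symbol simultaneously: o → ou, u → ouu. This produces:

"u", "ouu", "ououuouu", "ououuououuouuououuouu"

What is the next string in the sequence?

ououuououuouuououuououuouuououuouuououuououuouuououuouu

Replace each of the 21 characters of ououuououuouuououuouu in place — ou ouu ou ouu ouu ou ouu ou ouu ouu ou ouu ouu ou ouu ou ouu ouu ou ouu ouu — and concatenate.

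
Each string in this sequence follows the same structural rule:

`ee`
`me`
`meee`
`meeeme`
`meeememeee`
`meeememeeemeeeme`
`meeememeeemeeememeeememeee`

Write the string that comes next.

meeememeeemeeememeeememeeemeeememeeemeeeme

This is a Fibonacci-style word recurrence s(k) = s(k−1)·s(k−2): e.g. me·ee = meee.
Continuing: meeememeeemeeememeeememeee · meeememeeemeeeme gives term 8.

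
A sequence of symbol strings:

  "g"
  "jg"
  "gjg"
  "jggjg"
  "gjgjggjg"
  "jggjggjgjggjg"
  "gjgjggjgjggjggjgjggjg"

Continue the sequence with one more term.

jggjggjgjggjggjgjggjgjggjggjgjggjg

This is a Fibonacci-style word recurrence s(k) = s(k−2)·s(k−1): e.g. g·jg = gjg.
Continuing: jggjggjgjggjg · gjgjggjgjggjggjgjggjg gives term 8.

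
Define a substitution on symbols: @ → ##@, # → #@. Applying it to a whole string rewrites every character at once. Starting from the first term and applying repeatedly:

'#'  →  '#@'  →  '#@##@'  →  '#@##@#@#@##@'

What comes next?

#@##@#@#@##@#@##@#@##@#@#@##@

Apply φ to #@##@#@#@##@ symbol by symbol: #→#@, @→##@, #→#@, #→#@, @→##@, #→#@, @→##@, #→#@, @→##@, #→#@, #→#@, @→##@; joined: #@ ##@ #@ #@ ##@ #@ ##@ #@ ##@ #@ #@ ##@.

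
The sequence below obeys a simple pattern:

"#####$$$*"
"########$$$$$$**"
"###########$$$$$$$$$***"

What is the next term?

##############$$$$$$$$$$$$****

Term n consists of 3n+2 #'s, followed by 3n $'s, followed by n *'s (n = 1, 2, …).
For the next term, n = 4, so the run lengths are 14, 12, 4.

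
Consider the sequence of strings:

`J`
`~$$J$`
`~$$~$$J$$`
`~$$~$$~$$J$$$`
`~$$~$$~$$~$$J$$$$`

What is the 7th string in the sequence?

~$$~$$~$$~$$~$$~$$J$$$$$$

Each term wraps the previous one in ~$$ on the left and $ on the right.
From ~$$~$$~$$~$$J$$$$, 2 further steps: ~$$~$$~$$~$$J$$$$ → ~$$~$$~$$~$$~$$J$$$$$ → (answer).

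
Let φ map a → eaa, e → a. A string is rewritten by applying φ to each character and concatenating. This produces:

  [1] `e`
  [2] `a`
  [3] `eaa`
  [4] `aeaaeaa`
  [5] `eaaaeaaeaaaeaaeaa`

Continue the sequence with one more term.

aeaaeaaeaaaeaaeaaaeaaeaaeaaaeaaeaaaeaaeaa

Replace each of the 17 characters of eaaaeaaeaaaeaaeaa in place — a eaa eaa eaa a eaa eaa a eaa eaa eaa a eaa eaa a eaa eaa — and concatenate.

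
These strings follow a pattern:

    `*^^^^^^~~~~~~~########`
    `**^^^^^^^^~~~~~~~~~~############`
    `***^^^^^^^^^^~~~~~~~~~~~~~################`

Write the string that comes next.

Term n consists of n-1 *'s, followed by 2n+2 ^'s, followed by 3n+1 ~'s, followed by 4n #'s, where the shown terms are n = 2, 3, 4.
For the next term, n = 5, so the run lengths are 4, 12, 16, 20.

****^^^^^^^^^^^^~~~~~~~~~~~~~~~~####################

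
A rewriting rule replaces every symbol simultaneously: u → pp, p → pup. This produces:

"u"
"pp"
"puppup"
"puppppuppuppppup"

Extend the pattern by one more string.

puppppuppuppuppuppppuppuppppuppuppuppuppppup

φ(puppppuppuppppup) expands symbol-by-symbol to pup pp pup pup pup pup pp pup pup pp pup pup pup pup pp pup; joining the 16 pieces gives the next term.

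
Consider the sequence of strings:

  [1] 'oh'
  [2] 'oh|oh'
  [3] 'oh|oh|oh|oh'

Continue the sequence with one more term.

Each string is two copies of the previous one joined by '|'.
One more doubling of oh|oh|oh|oh gives the answer.

oh|oh|oh|oh|oh|oh|oh|oh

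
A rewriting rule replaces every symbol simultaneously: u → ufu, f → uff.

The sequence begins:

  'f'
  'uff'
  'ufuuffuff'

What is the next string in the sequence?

ufuuffufuufuuffuffufuuffuff

Rewriting each symbol of ufuuffuff: u→ufu, f→uff, u→ufu, u→ufu, f→uff, f→uff, u→ufu, f→uff, f→uff, which concatenates to ufu uff ufu ufu uff uff ufu uff uff.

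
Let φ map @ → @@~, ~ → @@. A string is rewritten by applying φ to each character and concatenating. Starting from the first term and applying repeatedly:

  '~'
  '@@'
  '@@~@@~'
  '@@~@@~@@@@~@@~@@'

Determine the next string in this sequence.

Rewriting the 16 symbols of @@~@@~@@@@~@@~@@ one by one yields @@~ @@~ @@ @@~ @@~ @@ @@~ @@~ @@~ @@~ @@ @@~ @@~ @@ @@~ @@~; concatenated:

@@~@@~@@@@~@@~@@@@~@@~@@~@@~@@@@~@@~@@@@~@@~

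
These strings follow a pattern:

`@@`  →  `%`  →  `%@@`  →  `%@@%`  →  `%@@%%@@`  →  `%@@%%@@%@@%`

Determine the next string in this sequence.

%@@%%@@%@@%%@@%%@@

From term 3 onward, concatenate the last term with the second-to-last: %·@@ = %@@, %@@·% = %@@%, …
So term 7 is %@@%%@@%@@%·%@@%%@@.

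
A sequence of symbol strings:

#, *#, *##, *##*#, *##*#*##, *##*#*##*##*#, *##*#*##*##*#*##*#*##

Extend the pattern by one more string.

*##*#*##*##*#*##*#*##*##*#*##*##*#

Each term (from the third on) is the previous term followed by the one before it: term 3 = *#·# = *##.
Continuing: *##*#*##*##*#*##*#*## · *##*#*##*##*# gives term 8.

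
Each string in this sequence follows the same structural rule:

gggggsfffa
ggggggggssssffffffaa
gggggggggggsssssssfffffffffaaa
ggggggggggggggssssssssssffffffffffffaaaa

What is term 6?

Reading off run lengths: g runs 5, 8, 11, 14; s runs 1, 4, 7, 10; f runs 3, 6, 9, 12; a runs 1, 2, 3, 4 — each is linear in n (n = 1, 2, …).
At n = 6 the blocks have lengths 20, 16, 18, 6.

ggggggggggggggggggggssssssssssssssssffffffffffffffffffaaaaaa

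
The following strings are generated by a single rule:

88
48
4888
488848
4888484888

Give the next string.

Each term (from the third on) is the previous term followed by the one before it: term 3 = 48·88 = 4888.
So term 6 is 4888484888·488848.

4888484888488848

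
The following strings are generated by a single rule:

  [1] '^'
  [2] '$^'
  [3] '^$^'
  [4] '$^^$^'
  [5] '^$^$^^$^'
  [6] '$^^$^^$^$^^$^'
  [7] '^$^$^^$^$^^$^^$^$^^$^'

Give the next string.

This is a Fibonacci-style word recurrence s(k) = s(k−2)·s(k−1): e.g. ^·$^ = ^$^.
Continuing: $^^$^^$^$^^$^ · ^$^$^^$^$^^$^^$^$^^$^ gives term 8.

$^^$^^$^$^^$^^$^$^^$^$^^$^^$^$^^$^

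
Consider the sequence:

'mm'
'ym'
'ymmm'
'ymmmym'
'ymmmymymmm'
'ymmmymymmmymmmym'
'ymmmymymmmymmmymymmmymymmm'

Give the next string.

ymmmymymmmymmmymymmmymymmmymmmymymmmymmmym

From term 3 onward, concatenate the last term with the second-to-last: ym·mm = ymmm, ymmm·ym = ymmmym, …
Continuing: ymmmymymmmymmmymymmmymymmm · ymmmymymmmymmmym gives term 8.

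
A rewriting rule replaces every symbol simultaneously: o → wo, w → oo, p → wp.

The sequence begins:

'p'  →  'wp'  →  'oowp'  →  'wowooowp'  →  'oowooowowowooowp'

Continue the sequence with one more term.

Replace each of the 16 characters of oowooowowowooowp in place — wo wo oo wo wo wo oo wo oo wo oo wo wo wo oo wp — and concatenate.

wowooowowowooowooowooowowowooowp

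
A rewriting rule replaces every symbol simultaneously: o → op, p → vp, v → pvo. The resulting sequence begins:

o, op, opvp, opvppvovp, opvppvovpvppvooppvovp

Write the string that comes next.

opvppvovpvppvooppvovppvovpvppvoopopvpvppvooppvovp

Applying the rule to each of the 21 symbols of opvppvovpvppvooppvovp gives the pieces op vp pvo vp vp pvo op pvo vp pvo vp vp pvo op op vp vp pvo op pvo vp, which concatenate to the answer.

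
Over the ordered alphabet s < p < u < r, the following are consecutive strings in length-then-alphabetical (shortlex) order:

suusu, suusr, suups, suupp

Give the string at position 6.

suupr

Advancing 2 positions from suupp through suupp → suupu reaches term 6.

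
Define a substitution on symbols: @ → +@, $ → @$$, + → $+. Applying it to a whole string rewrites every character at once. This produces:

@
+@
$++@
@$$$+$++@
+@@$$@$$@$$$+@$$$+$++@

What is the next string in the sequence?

Applying the rule to each of the 22 symbols of +@@$$@$$@$$$+@$$$+$++@ gives the pieces $+ +@ +@ @$$ @$$ +@ @$$ @$$ +@ @$$ @$$ @$$ $+ +@ @$$ @$$ @$$ $+ @$$ $+ $+ +@, which concatenate to the answer.

$++@+@@$$@$$+@@$$@$$+@@$$@$$@$$$++@@$$@$$@$$$+@$$$+$++@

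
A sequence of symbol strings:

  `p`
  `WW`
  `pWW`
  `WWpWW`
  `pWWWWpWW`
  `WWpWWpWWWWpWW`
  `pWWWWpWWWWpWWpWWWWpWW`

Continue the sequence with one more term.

WWpWWpWWWWpWWpWWWWpWWWWpWWpWWWWpWW

From term 3 onward, concatenate the second-to-last term with the last: p·WW = pWW, WW·pWW = WWpWW, …
So term 8 is WWpWWpWWWWpWW·pWWWWpWWWWpWWpWWWWpWW.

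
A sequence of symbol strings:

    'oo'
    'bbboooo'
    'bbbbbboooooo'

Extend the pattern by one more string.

Every step adds bbb to the front and oo to the end of the previous string.
Applying this once more to bbbbbboooooo:

bbbbbbbbboooooooo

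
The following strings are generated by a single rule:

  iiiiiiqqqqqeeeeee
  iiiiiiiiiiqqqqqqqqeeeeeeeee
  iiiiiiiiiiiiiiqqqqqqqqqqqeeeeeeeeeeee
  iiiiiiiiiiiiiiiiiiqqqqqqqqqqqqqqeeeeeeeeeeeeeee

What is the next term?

Term n consists of 4n-2 i's, followed by 3n-1 q's, followed by 3n e's, where the shown terms are n = 2, 3, 4, 5.
Setting n = 6 gives 22, 17, 18 characters in each block.

iiiiiiiiiiiiiiiiiiiiiiqqqqqqqqqqqqqqqqqeeeeeeeeeeeeeeeeee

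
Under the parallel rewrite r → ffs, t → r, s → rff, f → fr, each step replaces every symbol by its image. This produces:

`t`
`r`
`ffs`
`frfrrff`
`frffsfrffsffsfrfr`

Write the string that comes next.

φ(frffsfrffsffsfrfr) expands symbol-by-symbol to fr ffs fr fr rff fr ffs fr fr rff fr fr rff fr ffs fr ffs; joining the 17 pieces gives the next term.

frffsfrfrrfffrffsfrfrrfffrfrrfffrffsfrffs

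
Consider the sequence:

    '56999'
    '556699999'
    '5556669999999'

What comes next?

55556666999999999

Term n consists of n 5's, followed by n 6's, followed by 2n+1 9's (n = 1, 2, …).
At n = 4 the blocks have lengths 4, 4, 9.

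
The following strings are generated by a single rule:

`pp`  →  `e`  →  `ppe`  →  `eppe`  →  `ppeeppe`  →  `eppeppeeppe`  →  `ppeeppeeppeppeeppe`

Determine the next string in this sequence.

This is a Fibonacci-style word recurrence s(k) = s(k−2)·s(k−1): e.g. pp·e = ppe.
So term 8 is eppeppeeppe·ppeeppeeppeppeeppe.

eppeppeeppeppeeppeeppeppeeppe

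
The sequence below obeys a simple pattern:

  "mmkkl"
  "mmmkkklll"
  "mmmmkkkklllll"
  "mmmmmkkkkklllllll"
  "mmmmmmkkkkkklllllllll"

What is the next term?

Reading off run lengths: m runs 2, 3, 4, 5, 6; k runs 2, 3, 4, 5, 6; l runs 1, 3, 5, 7, 9 — each is linear in n (n = 1, 2, …).
Setting n = 6 gives 7, 7, 11 characters in each block.

mmmmmmmkkkkkkklllllllllll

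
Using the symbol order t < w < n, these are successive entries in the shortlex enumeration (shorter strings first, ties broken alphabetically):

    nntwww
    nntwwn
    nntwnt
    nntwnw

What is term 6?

nntntt

Continuing the enumeration 2 steps past nntwnw: nntwnw → nntwnn → (answer).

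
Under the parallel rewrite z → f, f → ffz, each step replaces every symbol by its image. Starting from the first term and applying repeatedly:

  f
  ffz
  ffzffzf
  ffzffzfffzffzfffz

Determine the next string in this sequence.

Replace each of the 17 characters of ffzffzfffzffzfffz in place — ffz ffz f ffz ffz f ffz ffz ffz f ffz ffz f ffz ffz ffz f — and concatenate.

ffzffzfffzffzfffzffzffzfffzffzfffzffzffzf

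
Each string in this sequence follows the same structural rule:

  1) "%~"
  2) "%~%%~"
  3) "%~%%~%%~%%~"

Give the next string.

Every step duplicates the string with '%' between the halves.
So the next term is two copies of %~%%~%%~%%~ with '%' between the halves.

%~%%~%%~%%~%%~%%~%%~%%~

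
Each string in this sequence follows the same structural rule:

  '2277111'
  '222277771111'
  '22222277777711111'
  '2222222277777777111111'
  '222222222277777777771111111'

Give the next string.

22222222222277777777777711111111

The n-th term is 2n 2's then 2n 7's then n+2 1's (n = 1, 2, …).
At n = 6 the blocks have lengths 12, 12, 8.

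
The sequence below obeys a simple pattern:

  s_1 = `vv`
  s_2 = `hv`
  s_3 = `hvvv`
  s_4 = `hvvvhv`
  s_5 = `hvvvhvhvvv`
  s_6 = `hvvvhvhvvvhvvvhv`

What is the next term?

Each term (from the third on) is the previous term followed by the one before it: term 3 = hv·vv = hvvv.
Continuing: hvvvhvhvvvhvvvhv · hvvvhvhvvv gives term 7.

hvvvhvhvvvhvvvhvhvvvhvhvvv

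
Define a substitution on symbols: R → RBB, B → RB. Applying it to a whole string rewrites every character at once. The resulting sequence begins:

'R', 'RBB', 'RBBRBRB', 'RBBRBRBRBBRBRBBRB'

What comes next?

RBBRBRBRBBRBRBBRBRBBRBRBRBBRBRBBRBRBRBBRB

Replace each of the 17 characters of RBBRBRBRBBRBRBBRB in place — RBB RB RB RBB RB RBB RB RBB RB RB RBB RB RBB RB RB RBB RB — and concatenate.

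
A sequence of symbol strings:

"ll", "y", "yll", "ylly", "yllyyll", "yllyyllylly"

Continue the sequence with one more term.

Each term (from the third on) is the previous term followed by the one before it: term 3 = y·ll = yll.
So term 7 is yllyyllylly·yllyyll.

yllyyllyllyyllyyll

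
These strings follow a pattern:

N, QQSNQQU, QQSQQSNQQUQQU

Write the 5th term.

QQSQQSQQSQQSNQQUQQUQQUQQU

Each term wraps the previous one in QQS on the left and QQU on the right.
From QQSQQSNQQUQQU, 2 further steps: QQSQQSNQQUQQU → QQSQQSQQSNQQUQQUQQU → (answer).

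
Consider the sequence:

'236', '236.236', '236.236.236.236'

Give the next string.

236.236.236.236.236.236.236.236

s(k+1) = s(k)·.·s(k) — each term doubles the last with '.' between the halves.
So the next term is two copies of 236.236.236.236 with '.' between the halves.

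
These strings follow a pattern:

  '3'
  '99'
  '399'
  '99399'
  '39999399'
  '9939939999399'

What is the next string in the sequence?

From term 3 onward, concatenate the second-to-last term with the last: 3·99 = 399, 99·399 = 99399, …
Continuing: 39999399 · 9939939999399 gives term 7.

399993999939939999399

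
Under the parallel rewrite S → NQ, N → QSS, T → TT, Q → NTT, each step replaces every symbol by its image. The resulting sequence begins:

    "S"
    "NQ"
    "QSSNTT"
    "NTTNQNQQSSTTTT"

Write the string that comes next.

QSSTTTTQSSNTTQSSNTTNTTNQNQTTTTTTTT

Replace each of the 14 characters of NTTNQNQQSSTTTT in place — QSS TT TT QSS NTT QSS NTT NTT NQ NQ TT TT TT TT — and concatenate.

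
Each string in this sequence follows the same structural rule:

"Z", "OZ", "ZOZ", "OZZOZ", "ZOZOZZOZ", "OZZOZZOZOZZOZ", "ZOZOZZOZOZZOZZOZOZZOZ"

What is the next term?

Each term (from the third on) is the two preceding terms concatenated in order: term 3 = Z·OZ = ZOZ.
Continuing: OZZOZZOZOZZOZ · ZOZOZZOZOZZOZZOZOZZOZ gives term 8.

OZZOZZOZOZZOZZOZOZZOZOZZOZZOZOZZOZ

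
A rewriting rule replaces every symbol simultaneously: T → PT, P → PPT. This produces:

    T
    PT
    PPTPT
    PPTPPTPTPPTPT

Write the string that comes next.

Applying the rule to each of the 13 symbols of PPTPPTPTPPTPT gives the pieces PPT PPT PT PPT PPT PT PPT PT PPT PPT PT PPT PT, which concatenate to the answer.

PPTPPTPTPPTPPTPTPPTPTPPTPPTPTPPTPT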